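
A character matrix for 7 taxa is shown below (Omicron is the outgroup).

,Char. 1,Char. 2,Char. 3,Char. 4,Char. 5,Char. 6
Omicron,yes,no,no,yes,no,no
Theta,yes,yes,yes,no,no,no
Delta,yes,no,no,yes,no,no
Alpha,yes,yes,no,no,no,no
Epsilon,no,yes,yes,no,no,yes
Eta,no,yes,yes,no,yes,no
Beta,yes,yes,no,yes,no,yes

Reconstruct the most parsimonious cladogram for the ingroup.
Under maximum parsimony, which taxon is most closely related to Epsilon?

Character polarity is set by the outgroup: the derived state is whichever differs from the outgroup's state, so for Char. 1, Char. 4 the derived state is 'no', and for the remaining characters it is 'yes'.
Char. 1 (derived state 'no') is shared by Epsilon and Eta — a synapomorphy uniting that clade.
Only Alpha, Beta, Epsilon, Eta, and Theta show the derived state 'yes' for Char. 2, supporting them as a clade.
Only Epsilon, Eta, and Theta show the derived state 'yes' for Char. 3, supporting them as a clade.
Char. 4 (derived state 'no') is shared by Alpha, Epsilon, Eta, and Theta — a synapomorphy uniting that clade.
Char. 5: derived state 'yes' in Eta only — an autapomorphy, so it tells us nothing about relationships among taxa.
Char. 6 groups Beta and Epsilon, which is incompatible with the clades supported by the remaining characters; treating it as convergent (homoplasy) costs fewer steps than any alternative tree.
Most parsimonious ingroup topology: ((((Theta,(Epsilon,Eta)),Alpha),Beta),Delta).
Epsilon and Eta form a cherry on this tree, so they are sister taxa.

Eta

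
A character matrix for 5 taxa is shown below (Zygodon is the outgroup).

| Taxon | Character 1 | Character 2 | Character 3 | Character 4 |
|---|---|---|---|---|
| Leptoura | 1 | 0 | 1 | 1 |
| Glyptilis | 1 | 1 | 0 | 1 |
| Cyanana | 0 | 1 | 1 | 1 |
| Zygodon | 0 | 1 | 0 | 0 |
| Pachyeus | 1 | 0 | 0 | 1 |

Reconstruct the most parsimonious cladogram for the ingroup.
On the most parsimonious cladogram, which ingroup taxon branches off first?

Character polarity is set by the outgroup: the derived state is whichever differs from the outgroup's state, so for Character 2 the derived state is '0', and for the remaining characters it is '1'.
Character 1 (derived state '1') is shared by Glyptilis, Leptoura, and Pachyeus — a synapomorphy uniting that clade.
Only Leptoura and Pachyeus show the derived state '0' for Character 2, supporting them as a clade.
Character 3 groups Cyanana and Leptoura, which is incompatible with the clades supported by the remaining characters; treating it as convergent (homoplasy) costs fewer steps than any alternative tree.
All ingroup taxa share the derived state '1' for Character 4; it defines the ingroup but does not resolve relationships within it.
Most parsimonious ingroup topology: (((Leptoura,Pachyeus),Glyptilis),Cyanana).
Cyanana is sister to the clade containing all other ingroup taxa, so it is the earliest-diverging (most basal) ingroup lineage.

Cyanana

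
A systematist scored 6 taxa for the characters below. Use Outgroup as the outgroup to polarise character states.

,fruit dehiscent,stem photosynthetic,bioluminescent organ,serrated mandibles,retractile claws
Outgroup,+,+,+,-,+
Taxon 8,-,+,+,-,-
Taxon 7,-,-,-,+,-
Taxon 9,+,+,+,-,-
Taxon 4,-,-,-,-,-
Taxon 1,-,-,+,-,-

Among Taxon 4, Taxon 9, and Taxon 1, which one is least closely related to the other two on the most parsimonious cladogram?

Taxon 9

Character polarity is set by the outgroup: the derived state is whichever differs from the outgroup's state, so for fruit dehiscent, stem photosynthetic, bioluminescent organ, retractile claws the derived state is '-', and for the remaining characters it is '+'.
fruit dehiscent: derived state '-' in Taxon 1, Taxon 4, Taxon 7, and Taxon 8 only — synapomorphy for {Taxon 1, Taxon 4, Taxon 7, Taxon 8}.
stem photosynthetic (derived state '-') is shared by Taxon 1, Taxon 4, and Taxon 7 — a synapomorphy uniting that clade.
Only Taxon 4 and Taxon 7 show the derived state '-' for bioluminescent organ, supporting them as a clade.
serrated mandibles: derived state '+' in Taxon 7 only — an autapomorphy, so it tells us nothing about relationships among taxa.
retractile claws (derived state '-') is shared by all ingroup taxa — unites the whole ingroup.
Most parsimonious ingroup topology: ((Taxon 8,((Taxon 7,Taxon 4),Taxon 1)),Taxon 9).
Taxon 1 and Taxon 4 share a more recent common ancestor with each other than either does with Taxon 9, so Taxon 9 is the least closely related of the three.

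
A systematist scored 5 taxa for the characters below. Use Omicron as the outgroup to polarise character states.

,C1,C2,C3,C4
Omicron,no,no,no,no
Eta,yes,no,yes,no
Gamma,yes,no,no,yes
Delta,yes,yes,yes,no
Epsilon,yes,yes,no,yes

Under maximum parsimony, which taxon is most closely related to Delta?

Eta

The outgroup has state 'no' for every character, so 'yes' is the derived state throughout.
All ingroup taxa share the derived state 'yes' for C1; it defines the ingroup but does not resolve relationships within it.
C2 groups Delta and Epsilon, which is incompatible with the clades supported by the remaining characters; treating it as convergent (homoplasy) costs fewer steps than any alternative tree.
Only Delta and Eta show the derived state 'yes' for C3, supporting them as a clade.
Only Epsilon and Gamma show the derived state 'yes' for C4, supporting them as a clade.
Most parsimonious ingroup topology: ((Epsilon,Gamma),(Eta,Delta)).
Delta and Eta form a cherry on this tree, so they are sister taxa.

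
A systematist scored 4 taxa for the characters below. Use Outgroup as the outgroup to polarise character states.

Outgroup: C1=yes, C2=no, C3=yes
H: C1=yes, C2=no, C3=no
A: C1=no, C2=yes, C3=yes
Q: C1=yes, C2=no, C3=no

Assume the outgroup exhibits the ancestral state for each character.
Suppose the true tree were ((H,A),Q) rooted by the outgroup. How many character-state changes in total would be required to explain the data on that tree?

Map each character onto ((H,A),Q) (rooted by Outgroup) and count the minimum state changes it requires (Fitch parsimony):
C1: 1; C2: 1; C3: 2.
Total tree length = 4.

4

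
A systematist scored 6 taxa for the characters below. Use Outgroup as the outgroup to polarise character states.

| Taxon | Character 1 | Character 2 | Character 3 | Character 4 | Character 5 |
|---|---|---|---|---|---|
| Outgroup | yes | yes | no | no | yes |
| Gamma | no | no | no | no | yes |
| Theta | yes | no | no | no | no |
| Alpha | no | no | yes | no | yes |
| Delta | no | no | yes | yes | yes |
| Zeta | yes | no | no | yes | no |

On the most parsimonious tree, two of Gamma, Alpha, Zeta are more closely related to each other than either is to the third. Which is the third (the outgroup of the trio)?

Character polarity is set by the outgroup: the derived state is whichever differs from the outgroup's state, so for Character 1, Character 2, Character 5 the derived state is 'no', and for the remaining characters it is 'yes'.
Character 1 (derived state 'no') is shared by Alpha, Delta, and Gamma — a synapomorphy uniting that clade.
All ingroup taxa share the derived state 'no' for Character 2; it defines the ingroup but does not resolve relationships within it.
Character 3 (derived state 'yes') is shared by Alpha and Delta — a synapomorphy uniting that clade.
Character 4 groups Delta and Zeta, which is incompatible with the clades supported by the remaining characters; treating it as convergent (homoplasy) costs fewer steps than any alternative tree.
Character 5 (derived state 'no') is shared by Theta and Zeta — a synapomorphy uniting that clade.
Most parsimonious ingroup topology: ((Gamma,(Alpha,Delta)),(Theta,Zeta)).
Alpha and Gamma share a more recent common ancestor with each other than either does with Zeta, so Zeta is the least closely related of the three.

Zeta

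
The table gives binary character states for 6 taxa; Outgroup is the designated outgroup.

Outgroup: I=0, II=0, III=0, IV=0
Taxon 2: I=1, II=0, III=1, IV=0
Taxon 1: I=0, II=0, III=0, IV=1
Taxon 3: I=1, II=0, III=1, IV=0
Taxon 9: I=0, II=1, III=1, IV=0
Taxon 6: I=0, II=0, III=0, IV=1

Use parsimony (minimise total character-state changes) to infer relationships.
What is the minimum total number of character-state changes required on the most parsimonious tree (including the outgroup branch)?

4

The outgroup has state '0' for every character, so '1' is the derived state throughout.
I: derived state '1' in Taxon 2 and Taxon 3 only — synapomorphy for {Taxon 2, Taxon 3}.
II (derived state '1') is unique to Taxon 9 (autapomorphy; uninformative for grouping).
Only Taxon 2, Taxon 3, and Taxon 9 show the derived state '1' for III, supporting them as a clade.
IV: derived state '1' in Taxon 1 and Taxon 6 only — synapomorphy for {Taxon 1, Taxon 6}.
Most parsimonious ingroup topology: (((Taxon 2,Taxon 3),Taxon 9),(Taxon 1,Taxon 6)).
Changes per character on this tree: I: 1; II: 1; III: 1; IV: 1.
Total = 4.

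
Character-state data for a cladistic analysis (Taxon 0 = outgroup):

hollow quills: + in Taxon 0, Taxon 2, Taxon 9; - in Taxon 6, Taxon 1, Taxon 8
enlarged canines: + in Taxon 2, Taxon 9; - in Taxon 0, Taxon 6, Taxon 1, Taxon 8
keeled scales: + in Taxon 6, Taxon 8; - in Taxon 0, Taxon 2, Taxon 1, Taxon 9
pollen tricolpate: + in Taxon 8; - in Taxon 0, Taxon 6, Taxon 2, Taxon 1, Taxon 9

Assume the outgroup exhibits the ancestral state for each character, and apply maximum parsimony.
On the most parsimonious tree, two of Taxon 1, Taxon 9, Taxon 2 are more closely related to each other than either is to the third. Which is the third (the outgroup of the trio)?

Character polarity is set by the outgroup: the derived state is whichever differs from the outgroup's state, so for hollow quills the derived state is '-', and for the remaining characters it is '+'.
hollow quills (derived state '-') is shared by Taxon 1, Taxon 6, and Taxon 8 — a synapomorphy uniting that clade.
enlarged canines (derived state '+') is shared by Taxon 2 and Taxon 9 — a synapomorphy uniting that clade.
Only Taxon 6 and Taxon 8 show the derived state '+' for keeled scales, supporting them as a clade.
pollen tricolpate: derived state '+' in Taxon 8 only — an autapomorphy, so it tells us nothing about relationships among taxa.
Most parsimonious ingroup topology: (((Taxon 6,Taxon 8),Taxon 1),(Taxon 2,Taxon 9)).
Taxon 9 and Taxon 2 share a more recent common ancestor with each other than either does with Taxon 1, so Taxon 1 is the least closely related of the three.

Taxon 1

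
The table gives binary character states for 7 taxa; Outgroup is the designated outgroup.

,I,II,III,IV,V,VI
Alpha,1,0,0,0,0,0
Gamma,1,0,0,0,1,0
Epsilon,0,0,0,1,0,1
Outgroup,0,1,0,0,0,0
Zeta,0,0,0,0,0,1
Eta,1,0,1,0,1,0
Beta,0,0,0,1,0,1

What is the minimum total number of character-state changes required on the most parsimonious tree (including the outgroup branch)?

Character polarity is set by the outgroup: the derived state is whichever differs from the outgroup's state, so for II the derived state is '0', and for the remaining characters it is '1'.
I (derived state '1') is shared by Alpha, Eta, and Gamma — a synapomorphy uniting that clade.
All ingroup taxa share the derived state '0' for II; it defines the ingroup but does not resolve relationships within it.
III: derived state '1' in Eta only — an autapomorphy, so it tells us nothing about relationships among taxa.
Only Beta and Epsilon show the derived state '1' for IV, supporting them as a clade.
Only Eta and Gamma show the derived state '1' for V, supporting them as a clade.
VI: derived state '1' in Beta, Epsilon, and Zeta only — synapomorphy for {Beta, Epsilon, Zeta}.
Most parsimonious ingroup topology: (((Epsilon,Beta),Zeta),((Gamma,Eta),Alpha)).
Changes per character on this tree: I: 1; II: 1; III: 1; IV: 1; V: 1; VI: 1.
Total = 6.

6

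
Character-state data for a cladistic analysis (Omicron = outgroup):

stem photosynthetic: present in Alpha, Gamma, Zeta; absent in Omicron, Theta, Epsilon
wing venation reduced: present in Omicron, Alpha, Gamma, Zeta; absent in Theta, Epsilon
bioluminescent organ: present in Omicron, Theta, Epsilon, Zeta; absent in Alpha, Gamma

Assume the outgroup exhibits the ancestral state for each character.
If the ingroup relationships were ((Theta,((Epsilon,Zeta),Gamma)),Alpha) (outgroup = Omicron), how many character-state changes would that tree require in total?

Map each character onto ((Theta,((Epsilon,Zeta),Gamma)),Alpha) (rooted by Omicron) and count the minimum state changes it requires (Fitch parsimony):
stem photosynthetic: 3; wing venation reduced: 2; bioluminescent organ: 2.
Total tree length = 7.

7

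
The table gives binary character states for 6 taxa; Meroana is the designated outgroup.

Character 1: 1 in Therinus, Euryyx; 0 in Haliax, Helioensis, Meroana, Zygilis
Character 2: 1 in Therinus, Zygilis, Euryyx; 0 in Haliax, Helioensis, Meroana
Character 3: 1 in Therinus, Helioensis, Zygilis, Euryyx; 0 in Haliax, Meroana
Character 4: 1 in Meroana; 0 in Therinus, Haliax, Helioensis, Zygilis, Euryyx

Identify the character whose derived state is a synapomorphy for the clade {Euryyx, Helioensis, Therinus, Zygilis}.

Character polarity is set by the outgroup: the derived state is whichever differs from the outgroup's state, so for Character 4 the derived state is '0', and for the remaining characters it is '1'.
Only Euryyx and Therinus show the derived state '1' for Character 1, supporting them as a clade.
Character 2 (derived state '1') is shared by Euryyx, Therinus, and Zygilis — a synapomorphy uniting that clade.
Character 3 (derived state '1') is shared by Euryyx, Helioensis, Therinus, and Zygilis — a synapomorphy uniting that clade.
Character 4 (derived state '0') is shared by all ingroup taxa — unites the whole ingroup.
Most parsimonious ingroup topology: ((Helioensis,(Zygilis,(Euryyx,Therinus))),Haliax).
The clade {Euryyx, Helioensis, Therinus, Zygilis} is supported by Character 3: its derived state '1' occurs in exactly those taxa and in no other taxon (including the outgroup).

Character 3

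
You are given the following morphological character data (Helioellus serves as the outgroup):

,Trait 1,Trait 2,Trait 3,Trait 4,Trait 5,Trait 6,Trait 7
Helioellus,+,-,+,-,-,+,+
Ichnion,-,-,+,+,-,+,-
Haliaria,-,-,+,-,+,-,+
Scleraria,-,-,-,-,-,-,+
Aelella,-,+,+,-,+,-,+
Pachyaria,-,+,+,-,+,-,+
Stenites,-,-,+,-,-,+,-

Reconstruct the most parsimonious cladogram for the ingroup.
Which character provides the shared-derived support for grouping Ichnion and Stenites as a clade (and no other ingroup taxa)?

Character polarity is set by the outgroup: the derived state is whichever differs from the outgroup's state, so for Trait 1, Trait 3, Trait 6, Trait 7 the derived state is '-', and for the remaining characters it is '+'.
Trait 1 (derived state '-') is shared by all ingroup taxa — unites the whole ingroup.
Only Aelella and Pachyaria show the derived state '+' for Trait 2, supporting them as a clade.
Trait 3: derived state '-' in Scleraria only — an autapomorphy, so it tells us nothing about relationships among taxa.
Trait 4: derived state '+' in Ichnion only — an autapomorphy, so it tells us nothing about relationships among taxa.
Trait 5 (derived state '+') is shared by Aelella, Haliaria, and Pachyaria — a synapomorphy uniting that clade.
Only Aelella, Haliaria, Pachyaria, and Scleraria show the derived state '-' for Trait 6, supporting them as a clade.
Trait 7: derived state '-' in Ichnion and Stenites only — synapomorphy for {Ichnion, Stenites}.
Most parsimonious ingroup topology: ((Ichnion,Stenites),((Haliaria,(Aelella,Pachyaria)),Scleraria)).
The clade {Ichnion, Stenites} is supported by Trait 7: its derived state '-' occurs in exactly those taxa and in no other taxon (including the outgroup).

Trait 7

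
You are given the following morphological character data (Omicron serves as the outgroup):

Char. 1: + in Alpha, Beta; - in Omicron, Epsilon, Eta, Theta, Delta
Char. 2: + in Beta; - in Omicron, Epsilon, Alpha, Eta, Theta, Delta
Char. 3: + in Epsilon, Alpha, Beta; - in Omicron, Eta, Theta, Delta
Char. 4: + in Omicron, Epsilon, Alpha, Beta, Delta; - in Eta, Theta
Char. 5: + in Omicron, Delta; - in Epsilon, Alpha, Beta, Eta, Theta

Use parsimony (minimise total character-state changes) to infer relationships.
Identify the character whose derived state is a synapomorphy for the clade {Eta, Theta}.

Char. 4

Character polarity is set by the outgroup: the derived state is whichever differs from the outgroup's state, so for Char. 4, Char. 5 the derived state is '-', and for the remaining characters it is '+'.
Char. 1: derived state '+' in Alpha and Beta only — synapomorphy for {Alpha, Beta}.
Char. 2: derived state '+' in Beta only — an autapomorphy, so it tells us nothing about relationships among taxa.
Char. 3: derived state '+' in Alpha, Beta, and Epsilon only — synapomorphy for {Alpha, Beta, Epsilon}.
Only Eta and Theta show the derived state '-' for Char. 4, supporting them as a clade.
Only Alpha, Beta, Epsilon, Eta, and Theta show the derived state '-' for Char. 5, supporting them as a clade.
Most parsimonious ingroup topology: (((Epsilon,(Alpha,Beta)),(Eta,Theta)),Delta).
The clade {Eta, Theta} is supported by Char. 4: its derived state '-' occurs in exactly those taxa and in no other taxon (including the outgroup).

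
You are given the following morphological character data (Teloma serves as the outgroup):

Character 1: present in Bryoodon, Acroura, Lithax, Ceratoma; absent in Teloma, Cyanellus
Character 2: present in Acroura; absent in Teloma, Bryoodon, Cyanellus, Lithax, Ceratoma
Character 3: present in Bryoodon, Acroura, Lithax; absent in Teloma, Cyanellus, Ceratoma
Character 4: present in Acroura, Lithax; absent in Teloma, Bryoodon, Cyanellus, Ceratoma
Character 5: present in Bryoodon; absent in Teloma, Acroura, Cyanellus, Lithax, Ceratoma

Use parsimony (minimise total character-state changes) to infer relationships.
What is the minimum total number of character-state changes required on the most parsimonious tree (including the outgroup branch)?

The outgroup has state 'absent' for every character, so 'present' is the derived state throughout.
Character 1 (derived state 'present') is shared by Acroura, Bryoodon, Ceratoma, and Lithax — a synapomorphy uniting that clade.
Character 2 (derived state 'present') is unique to Acroura (autapomorphy; uninformative for grouping).
Character 3: derived state 'present' in Acroura, Bryoodon, and Lithax only — synapomorphy for {Acroura, Bryoodon, Lithax}.
Character 4 (derived state 'present') is shared by Acroura and Lithax — a synapomorphy uniting that clade.
Character 5: derived state 'present' in Bryoodon only — an autapomorphy, so it tells us nothing about relationships among taxa.
Most parsimonious ingroup topology: (((Bryoodon,(Acroura,Lithax)),Ceratoma),Cyanellus).
Changes per character on this tree: Character 1: 1; Character 2: 1; Character 3: 1; Character 4: 1; Character 5: 1.
Total = 5.

5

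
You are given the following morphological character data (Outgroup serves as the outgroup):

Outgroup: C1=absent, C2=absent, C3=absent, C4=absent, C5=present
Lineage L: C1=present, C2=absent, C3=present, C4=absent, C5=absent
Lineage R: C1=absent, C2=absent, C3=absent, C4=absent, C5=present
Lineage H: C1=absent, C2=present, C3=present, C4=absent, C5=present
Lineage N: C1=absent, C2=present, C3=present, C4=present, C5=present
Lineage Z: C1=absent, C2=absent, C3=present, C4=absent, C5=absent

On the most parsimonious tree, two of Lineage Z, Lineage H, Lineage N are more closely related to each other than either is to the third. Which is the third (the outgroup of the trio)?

Character polarity is set by the outgroup: the derived state is whichever differs from the outgroup's state, so for C5 the derived state is 'absent', and for the remaining characters it is 'present'.
C1: derived state 'present' in Lineage L only — an autapomorphy, so it tells us nothing about relationships among taxa.
C2 (derived state 'present') is shared by Lineage H and Lineage N — a synapomorphy uniting that clade.
C3: derived state 'present' in Lineage H, Lineage L, Lineage N, and Lineage Z only — synapomorphy for {Lineage H, Lineage L, Lineage N, Lineage Z}.
C4 (derived state 'present') is unique to Lineage N (autapomorphy; uninformative for grouping).
Only Lineage L and Lineage Z show the derived state 'absent' for C5, supporting them as a clade.
Most parsimonious ingroup topology: (((Lineage L,Lineage Z),(Lineage H,Lineage N)),Lineage R).
Lineage H and Lineage N share a more recent common ancestor with each other than either does with Lineage Z, so Lineage Z is the least closely related of the three.

Lineage Z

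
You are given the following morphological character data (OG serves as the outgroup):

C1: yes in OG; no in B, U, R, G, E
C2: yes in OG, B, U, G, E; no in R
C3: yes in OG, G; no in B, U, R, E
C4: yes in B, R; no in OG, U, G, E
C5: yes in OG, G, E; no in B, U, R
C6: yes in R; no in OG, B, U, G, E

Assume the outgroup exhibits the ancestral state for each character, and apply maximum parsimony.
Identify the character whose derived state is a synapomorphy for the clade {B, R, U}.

C5

Character polarity is set by the outgroup: the derived state is whichever differs from the outgroup's state, so for C1, C2, C3, C5 the derived state is 'no', and for the remaining characters it is 'yes'.
C1 (derived state 'no') is shared by all ingroup taxa — unites the whole ingroup.
C2: derived state 'no' in R only — an autapomorphy, so it tells us nothing about relationships among taxa.
C3 (derived state 'no') is shared by B, E, R, and U — a synapomorphy uniting that clade.
C4: derived state 'yes' in B and R only — synapomorphy for {B, R}.
Only B, R, and U show the derived state 'no' for C5, supporting them as a clade.
C6 (derived state 'yes') is unique to R (autapomorphy; uninformative for grouping).
Most parsimonious ingroup topology: ((((B,R),U),E),G).
The clade {B, R, U} is supported by C5: its derived state 'no' occurs in exactly those taxa and in no other taxon (including the outgroup).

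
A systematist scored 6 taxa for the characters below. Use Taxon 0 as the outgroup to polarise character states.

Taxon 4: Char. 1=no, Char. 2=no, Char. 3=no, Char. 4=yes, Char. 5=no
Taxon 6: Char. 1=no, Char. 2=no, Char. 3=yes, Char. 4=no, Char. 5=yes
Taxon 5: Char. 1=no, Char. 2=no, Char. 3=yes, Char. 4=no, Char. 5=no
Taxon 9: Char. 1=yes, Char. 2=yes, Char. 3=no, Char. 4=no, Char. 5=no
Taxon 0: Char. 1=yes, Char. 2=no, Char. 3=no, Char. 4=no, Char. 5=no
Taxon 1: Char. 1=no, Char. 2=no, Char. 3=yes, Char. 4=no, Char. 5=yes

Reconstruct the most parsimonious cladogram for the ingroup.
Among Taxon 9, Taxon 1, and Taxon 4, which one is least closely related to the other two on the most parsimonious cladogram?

Character polarity is set by the outgroup: the derived state is whichever differs from the outgroup's state, so for Char. 1 the derived state is 'no', and for the remaining characters it is 'yes'.
Only Taxon 1, Taxon 4, Taxon 5, and Taxon 6 show the derived state 'no' for Char. 1, supporting them as a clade.
Char. 2 (derived state 'yes') is unique to Taxon 9 (autapomorphy; uninformative for grouping).
Char. 3: derived state 'yes' in Taxon 1, Taxon 5, and Taxon 6 only — synapomorphy for {Taxon 1, Taxon 5, Taxon 6}.
Char. 4: derived state 'yes' in Taxon 4 only — an autapomorphy, so it tells us nothing about relationships among taxa.
Char. 5: derived state 'yes' in Taxon 1 and Taxon 6 only — synapomorphy for {Taxon 1, Taxon 6}.
Most parsimonious ingroup topology: ((Taxon 4,((Taxon 6,Taxon 1),Taxon 5)),Taxon 9).
Taxon 1 and Taxon 4 share a more recent common ancestor with each other than either does with Taxon 9, so Taxon 9 is the least closely related of the three.

Taxon 9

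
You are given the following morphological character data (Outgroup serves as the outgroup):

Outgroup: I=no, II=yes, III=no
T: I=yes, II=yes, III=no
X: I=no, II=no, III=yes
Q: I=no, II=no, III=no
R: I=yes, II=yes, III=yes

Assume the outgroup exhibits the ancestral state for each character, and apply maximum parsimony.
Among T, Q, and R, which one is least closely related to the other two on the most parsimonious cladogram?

Character polarity is set by the outgroup: the derived state is whichever differs from the outgroup's state, so for II the derived state is 'no', and for the remaining characters it is 'yes'.
I: derived state 'yes' in R and T only — synapomorphy for {R, T}.
II: derived state 'no' in Q and X only — synapomorphy for {Q, X}.
III groups R and X, which is incompatible with the clades supported by the remaining characters; treating it as convergent (homoplasy) costs fewer steps than any alternative tree.
Most parsimonious ingroup topology: ((T,R),(X,Q)).
T and R share a more recent common ancestor with each other than either does with Q, so Q is the least closely related of the three.

Q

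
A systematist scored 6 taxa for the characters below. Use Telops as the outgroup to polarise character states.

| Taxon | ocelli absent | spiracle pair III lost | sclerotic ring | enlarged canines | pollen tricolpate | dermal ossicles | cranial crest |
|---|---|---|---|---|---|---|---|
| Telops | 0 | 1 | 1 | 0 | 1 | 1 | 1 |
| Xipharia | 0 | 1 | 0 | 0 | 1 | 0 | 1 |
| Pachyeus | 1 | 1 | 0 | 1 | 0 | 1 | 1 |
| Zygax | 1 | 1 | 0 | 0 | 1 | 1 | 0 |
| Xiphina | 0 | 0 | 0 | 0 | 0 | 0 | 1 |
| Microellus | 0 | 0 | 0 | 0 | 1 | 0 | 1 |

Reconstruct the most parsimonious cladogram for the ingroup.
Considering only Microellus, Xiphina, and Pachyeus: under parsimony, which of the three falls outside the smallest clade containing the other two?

Pachyeus

Character polarity is set by the outgroup: the derived state is whichever differs from the outgroup's state, so for spiracle pair III lost, sclerotic ring, pollen tricolpate, dermal ossicles, cranial crest the derived state is '0', and for the remaining characters it is '1'.
Only Pachyeus and Zygax show the derived state '1' for ocelli absent, supporting them as a clade.
Only Microellus and Xiphina show the derived state '0' for spiracle pair III lost, supporting them as a clade.
sclerotic ring (derived state '0') is shared by all ingroup taxa — unites the whole ingroup.
enlarged canines: derived state '1' in Pachyeus only — an autapomorphy, so it tells us nothing about relationships among taxa.
pollen tricolpate (state '0') occurs in Pachyeus and Xiphina but conflicts with the nesting implied by the other characters — most parsimoniously interpreted as homoplasy.
dermal ossicles: derived state '0' in Microellus, Xipharia, and Xiphina only — synapomorphy for {Microellus, Xipharia, Xiphina}.
cranial crest (derived state '0') is unique to Zygax (autapomorphy; uninformative for grouping).
Most parsimonious ingroup topology: ((Xipharia,(Xiphina,Microellus)),(Pachyeus,Zygax)).
Microellus and Xiphina share a more recent common ancestor with each other than either does with Pachyeus, so Pachyeus is the least closely related of the three.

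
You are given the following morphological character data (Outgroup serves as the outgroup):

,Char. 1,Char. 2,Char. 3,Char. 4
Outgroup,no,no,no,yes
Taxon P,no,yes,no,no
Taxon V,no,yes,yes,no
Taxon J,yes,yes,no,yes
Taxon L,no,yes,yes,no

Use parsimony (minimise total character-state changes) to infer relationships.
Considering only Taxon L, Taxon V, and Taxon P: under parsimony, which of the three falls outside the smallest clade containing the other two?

Character polarity is set by the outgroup: the derived state is whichever differs from the outgroup's state, so for Char. 4 the derived state is 'no', and for the remaining characters it is 'yes'.
Char. 1 (derived state 'yes') is unique to Taxon J (autapomorphy; uninformative for grouping).
Char. 2 (derived state 'yes') is shared by all ingroup taxa — unites the whole ingroup.
Char. 3 (derived state 'yes') is shared by Taxon L and Taxon V — a synapomorphy uniting that clade.
Char. 4 (derived state 'no') is shared by Taxon L, Taxon P, and Taxon V — a synapomorphy uniting that clade.
Most parsimonious ingroup topology: ((Taxon P,(Taxon V,Taxon L)),Taxon J).
Taxon L and Taxon V share a more recent common ancestor with each other than either does with Taxon P, so Taxon P is the least closely related of the three.

Taxon P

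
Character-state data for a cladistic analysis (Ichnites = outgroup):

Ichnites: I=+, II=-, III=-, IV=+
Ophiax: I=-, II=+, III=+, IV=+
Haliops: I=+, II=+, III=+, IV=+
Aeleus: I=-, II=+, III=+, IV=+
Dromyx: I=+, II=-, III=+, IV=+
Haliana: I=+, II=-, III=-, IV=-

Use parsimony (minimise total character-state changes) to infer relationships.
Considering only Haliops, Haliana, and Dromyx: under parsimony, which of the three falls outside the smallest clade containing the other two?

Character polarity is set by the outgroup: the derived state is whichever differs from the outgroup's state, so for I, IV the derived state is '-', and for the remaining characters it is '+'.
Only Aeleus and Ophiax show the derived state '-' for I, supporting them as a clade.
II (derived state '+') is shared by Aeleus, Haliops, and Ophiax — a synapomorphy uniting that clade.
III: derived state '+' in Aeleus, Dromyx, Haliops, and Ophiax only — synapomorphy for {Aeleus, Dromyx, Haliops, Ophiax}.
IV (derived state '-') is unique to Haliana (autapomorphy; uninformative for grouping).
Most parsimonious ingroup topology: ((((Ophiax,Aeleus),Haliops),Dromyx),Haliana).
Haliops and Dromyx share a more recent common ancestor with each other than either does with Haliana, so Haliana is the least closely related of the three.

Haliana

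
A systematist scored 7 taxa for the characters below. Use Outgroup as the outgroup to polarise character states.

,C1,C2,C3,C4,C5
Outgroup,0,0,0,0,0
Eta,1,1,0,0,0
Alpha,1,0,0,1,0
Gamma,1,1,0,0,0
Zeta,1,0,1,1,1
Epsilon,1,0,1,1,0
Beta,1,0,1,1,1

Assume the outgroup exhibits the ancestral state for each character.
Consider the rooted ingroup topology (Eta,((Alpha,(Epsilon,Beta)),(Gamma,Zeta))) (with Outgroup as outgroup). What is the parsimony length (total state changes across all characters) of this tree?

Map each character onto (Eta,((Alpha,(Epsilon,Beta)),(Gamma,Zeta))) (rooted by Outgroup) and count the minimum state changes it requires (Fitch parsimony):
C1: 1; C2: 2; C3: 2; C4: 2; C5: 2.
Total tree length = 9.

9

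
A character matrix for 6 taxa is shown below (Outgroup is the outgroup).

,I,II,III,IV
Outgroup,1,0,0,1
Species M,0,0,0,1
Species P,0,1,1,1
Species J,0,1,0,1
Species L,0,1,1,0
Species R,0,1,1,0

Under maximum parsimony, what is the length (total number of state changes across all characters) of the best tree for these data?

4

Character polarity is set by the outgroup: the derived state is whichever differs from the outgroup's state, so for I, IV the derived state is '0', and for the remaining characters it is '1'.
All ingroup taxa share the derived state '0' for I; it defines the ingroup but does not resolve relationships within it.
II: derived state '1' in Species J, Species L, Species P, and Species R only — synapomorphy for {Species J, Species L, Species P, Species R}.
Only Species L, Species P, and Species R show the derived state '1' for III, supporting them as a clade.
Only Species L and Species R show the derived state '0' for IV, supporting them as a clade.
Most parsimonious ingroup topology: (Species M,((Species P,(Species L,Species R)),Species J)).
Changes per character on this tree: I: 1; II: 1; III: 1; IV: 1.
Total = 4.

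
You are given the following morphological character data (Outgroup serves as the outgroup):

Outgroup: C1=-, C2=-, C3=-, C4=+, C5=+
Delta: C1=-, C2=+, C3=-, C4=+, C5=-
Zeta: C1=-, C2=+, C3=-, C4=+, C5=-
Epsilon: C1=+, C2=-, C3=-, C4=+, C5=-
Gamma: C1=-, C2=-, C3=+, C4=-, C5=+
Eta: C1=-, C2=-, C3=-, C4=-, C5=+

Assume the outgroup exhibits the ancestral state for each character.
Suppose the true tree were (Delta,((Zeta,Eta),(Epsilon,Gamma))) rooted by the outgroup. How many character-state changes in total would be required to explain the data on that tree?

Map each character onto (Delta,((Zeta,Eta),(Epsilon,Gamma))) (rooted by Outgroup) and count the minimum state changes it requires (Fitch parsimony):
C1: 1; C2: 2; C3: 1; C4: 2; C5: 3.
Total tree length = 9.

9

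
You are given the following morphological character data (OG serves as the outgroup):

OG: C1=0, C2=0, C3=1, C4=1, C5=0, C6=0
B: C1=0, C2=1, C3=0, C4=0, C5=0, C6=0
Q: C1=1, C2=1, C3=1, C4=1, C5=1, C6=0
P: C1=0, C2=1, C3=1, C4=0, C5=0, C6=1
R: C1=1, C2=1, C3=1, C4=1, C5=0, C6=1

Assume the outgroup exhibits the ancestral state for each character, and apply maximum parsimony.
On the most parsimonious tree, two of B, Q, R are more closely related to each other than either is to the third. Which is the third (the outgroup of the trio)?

Character polarity is set by the outgroup: the derived state is whichever differs from the outgroup's state, so for C3, C4 the derived state is '0', and for the remaining characters it is '1'.
Only Q and R show the derived state '1' for C1, supporting them as a clade.
C2 (derived state '1') is shared by all ingroup taxa — unites the whole ingroup.
C3 (derived state '0') is unique to B (autapomorphy; uninformative for grouping).
Only B and P show the derived state '0' for C4, supporting them as a clade.
C5: derived state '1' in Q only — an autapomorphy, so it tells us nothing about relationships among taxa.
C6 groups P and R, which is incompatible with the clades supported by the remaining characters; treating it as convergent (homoplasy) costs fewer steps than any alternative tree.
Most parsimonious ingroup topology: ((B,P),(Q,R)).
Q and R share a more recent common ancestor with each other than either does with B, so B is the least closely related of the three.

B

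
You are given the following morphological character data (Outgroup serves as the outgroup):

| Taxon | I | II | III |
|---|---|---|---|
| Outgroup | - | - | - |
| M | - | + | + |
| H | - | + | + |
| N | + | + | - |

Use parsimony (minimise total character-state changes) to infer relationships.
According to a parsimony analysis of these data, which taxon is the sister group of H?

M

The outgroup has state '-' for every character, so '+' is the derived state throughout.
I: derived state '+' in N only — an autapomorphy, so it tells us nothing about relationships among taxa.
All ingroup taxa share the derived state '+' for II; it defines the ingroup but does not resolve relationships within it.
III: derived state '+' in H and M only — synapomorphy for {H, M}.
Most parsimonious ingroup topology: ((M,H),N).
H and M form a cherry on this tree, so they are sister taxa.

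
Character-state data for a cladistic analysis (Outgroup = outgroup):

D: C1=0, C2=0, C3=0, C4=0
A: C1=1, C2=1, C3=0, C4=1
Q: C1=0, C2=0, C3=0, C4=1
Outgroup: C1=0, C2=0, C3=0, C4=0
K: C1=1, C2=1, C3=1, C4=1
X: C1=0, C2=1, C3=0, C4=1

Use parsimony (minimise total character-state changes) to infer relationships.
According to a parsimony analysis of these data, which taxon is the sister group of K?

The outgroup has state '0' for every character, so '1' is the derived state throughout.
C1: derived state '1' in A and K only — synapomorphy for {A, K}.
C2 (derived state '1') is shared by A, K, and X — a synapomorphy uniting that clade.
C3 (derived state '1') is unique to K (autapomorphy; uninformative for grouping).
C4 (derived state '1') is shared by A, K, Q, and X — a synapomorphy uniting that clade.
Most parsimonious ingroup topology: (((X,(A,K)),Q),D).
K and A form a cherry on this tree, so they are sister taxa.

A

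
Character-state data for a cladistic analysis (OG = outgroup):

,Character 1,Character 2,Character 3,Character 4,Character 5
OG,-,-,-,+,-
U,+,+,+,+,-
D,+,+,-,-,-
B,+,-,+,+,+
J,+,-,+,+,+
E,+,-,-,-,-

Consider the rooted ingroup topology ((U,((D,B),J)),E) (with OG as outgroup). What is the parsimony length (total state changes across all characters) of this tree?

9

Map each character onto ((U,((D,B),J)),E) (rooted by OG) and count the minimum state changes it requires (Fitch parsimony):
Character 1: 1; Character 2: 2; Character 3: 2; Character 4: 2; Character 5: 2.
Total tree length = 9.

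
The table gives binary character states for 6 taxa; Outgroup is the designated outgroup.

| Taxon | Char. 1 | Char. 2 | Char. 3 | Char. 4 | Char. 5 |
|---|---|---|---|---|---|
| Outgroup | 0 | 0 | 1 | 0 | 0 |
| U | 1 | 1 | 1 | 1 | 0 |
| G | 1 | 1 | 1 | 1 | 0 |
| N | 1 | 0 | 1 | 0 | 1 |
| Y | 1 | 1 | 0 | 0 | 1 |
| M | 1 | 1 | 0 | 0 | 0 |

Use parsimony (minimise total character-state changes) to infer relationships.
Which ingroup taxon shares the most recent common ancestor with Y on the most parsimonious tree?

M

Character polarity is set by the outgroup: the derived state is whichever differs from the outgroup's state, so for Char. 3 the derived state is '0', and for the remaining characters it is '1'.
All ingroup taxa share the derived state '1' for Char. 1; it defines the ingroup but does not resolve relationships within it.
Char. 2: derived state '1' in G, M, U, and Y only — synapomorphy for {G, M, U, Y}.
Only M and Y show the derived state '0' for Char. 3, supporting them as a clade.
Char. 4 (derived state '1') is shared by G and U — a synapomorphy uniting that clade.
Char. 5 groups N and Y, which is incompatible with the clades supported by the remaining characters; treating it as convergent (homoplasy) costs fewer steps than any alternative tree.
Most parsimonious ingroup topology: (((U,G),(Y,M)),N).
Y and M form a cherry on this tree, so they are sister taxa.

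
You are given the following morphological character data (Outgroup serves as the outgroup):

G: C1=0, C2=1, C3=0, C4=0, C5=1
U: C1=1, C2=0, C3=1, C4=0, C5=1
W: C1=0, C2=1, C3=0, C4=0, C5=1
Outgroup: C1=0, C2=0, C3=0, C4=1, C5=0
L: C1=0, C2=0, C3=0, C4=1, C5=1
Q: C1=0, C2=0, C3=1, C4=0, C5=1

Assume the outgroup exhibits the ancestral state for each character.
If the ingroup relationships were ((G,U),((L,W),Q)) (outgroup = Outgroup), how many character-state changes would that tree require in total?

8

Map each character onto ((G,U),((L,W),Q)) (rooted by Outgroup) and count the minimum state changes it requires (Fitch parsimony):
C1: 1; C2: 2; C3: 2; C4: 2; C5: 1.
Total tree length = 8.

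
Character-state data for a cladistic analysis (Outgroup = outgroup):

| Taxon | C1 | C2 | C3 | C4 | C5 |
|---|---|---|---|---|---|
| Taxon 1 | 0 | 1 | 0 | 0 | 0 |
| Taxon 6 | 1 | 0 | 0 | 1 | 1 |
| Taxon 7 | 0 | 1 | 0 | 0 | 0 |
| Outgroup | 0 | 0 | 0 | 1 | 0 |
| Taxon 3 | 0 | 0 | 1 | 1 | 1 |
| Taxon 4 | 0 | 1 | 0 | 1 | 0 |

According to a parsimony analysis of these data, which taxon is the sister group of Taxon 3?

Character polarity is set by the outgroup: the derived state is whichever differs from the outgroup's state, so for C4 the derived state is '0', and for the remaining characters it is '1'.
C1: derived state '1' in Taxon 6 only — an autapomorphy, so it tells us nothing about relationships among taxa.
Only Taxon 1, Taxon 4, and Taxon 7 show the derived state '1' for C2, supporting them as a clade.
C3 (derived state '1') is unique to Taxon 3 (autapomorphy; uninformative for grouping).
Only Taxon 1 and Taxon 7 show the derived state '0' for C4, supporting them as a clade.
Only Taxon 3 and Taxon 6 show the derived state '1' for C5, supporting them as a clade.
Most parsimonious ingroup topology: ((Taxon 6,Taxon 3),(Taxon 4,(Taxon 7,Taxon 1))).
Taxon 3 and Taxon 6 form a cherry on this tree, so they are sister taxa.

Taxon 6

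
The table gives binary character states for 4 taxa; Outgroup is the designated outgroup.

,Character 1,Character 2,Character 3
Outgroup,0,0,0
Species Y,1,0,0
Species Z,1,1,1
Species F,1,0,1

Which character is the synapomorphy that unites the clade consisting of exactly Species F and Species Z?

Character 3

The outgroup has state '0' for every character, so '1' is the derived state throughout.
All ingroup taxa share the derived state '1' for Character 1; it defines the ingroup but does not resolve relationships within it.
Character 2 (derived state '1') is unique to Species Z (autapomorphy; uninformative for grouping).
Character 3 (derived state '1') is shared by Species F and Species Z — a synapomorphy uniting that clade.
Most parsimonious ingroup topology: (Species Y,(Species Z,Species F)).
The clade {Species F, Species Z} is supported by Character 3: its derived state '1' occurs in exactly those taxa and in no other taxon (including the outgroup).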